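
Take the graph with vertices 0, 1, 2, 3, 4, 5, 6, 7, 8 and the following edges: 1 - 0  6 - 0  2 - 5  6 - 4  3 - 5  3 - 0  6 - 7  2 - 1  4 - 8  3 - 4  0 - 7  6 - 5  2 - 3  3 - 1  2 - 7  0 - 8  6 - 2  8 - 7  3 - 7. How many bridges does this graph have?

The edges on the cycle 6-2-3-4-6 are not bridges since each lies on that cycle.
Every edge lies on some cycle, so there are no bridges.

0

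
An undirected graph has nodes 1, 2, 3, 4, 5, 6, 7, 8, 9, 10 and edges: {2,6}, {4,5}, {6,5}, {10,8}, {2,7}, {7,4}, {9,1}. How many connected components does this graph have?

3 is isolated — a component by itself.
Starting from 1 we can reach 1, 9. That is one component of size 2.
Starting from 8 we can reach 8, 10. That is one component of size 2.
Starting from 2 we can reach 2, 4, 5, 6, 7. That is one component of size 5.
Total: 4 components.

4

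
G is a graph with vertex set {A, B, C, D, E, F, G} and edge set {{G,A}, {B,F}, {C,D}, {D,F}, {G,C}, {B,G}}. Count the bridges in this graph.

The edges on the cycle B-G-C-D-F-B are not bridges since each lies on that cycle.
But removing G—A disconnects G from A — this is a bridge.

1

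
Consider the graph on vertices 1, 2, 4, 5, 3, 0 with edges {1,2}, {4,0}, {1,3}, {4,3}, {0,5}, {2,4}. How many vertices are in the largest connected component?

6

Starting from 0 we can reach 0, 1, 2, 3, 4, 5. That is one component of size 6.
The largest has 6 vertices.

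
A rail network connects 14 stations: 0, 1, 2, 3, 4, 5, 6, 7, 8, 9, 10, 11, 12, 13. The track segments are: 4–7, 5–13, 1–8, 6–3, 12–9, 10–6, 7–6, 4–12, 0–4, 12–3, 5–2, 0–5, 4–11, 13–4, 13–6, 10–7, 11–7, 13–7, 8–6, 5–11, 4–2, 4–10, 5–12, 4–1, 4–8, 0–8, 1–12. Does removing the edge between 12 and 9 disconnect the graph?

Removing 12–9 leaves no path between 12 and 9: the component count goes from 1 to 2. So it is a bridge.

Yes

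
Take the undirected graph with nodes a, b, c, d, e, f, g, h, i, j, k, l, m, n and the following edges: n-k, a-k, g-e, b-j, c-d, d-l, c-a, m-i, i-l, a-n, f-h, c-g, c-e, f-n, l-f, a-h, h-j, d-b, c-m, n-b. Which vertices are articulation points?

Removing c increases the component count from 1 to 2, so c is a cut vertex.
By contrast removing g leaves 1 component; it is not a cut vertex. No other vertex is a cut vertex either.

c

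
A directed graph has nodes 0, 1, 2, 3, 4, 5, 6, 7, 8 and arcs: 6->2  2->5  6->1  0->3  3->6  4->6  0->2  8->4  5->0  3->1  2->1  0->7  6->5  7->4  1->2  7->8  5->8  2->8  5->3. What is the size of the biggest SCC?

{0, 1, 2, 3, 4, 5, 6, 7, 8} are all mutually reachable — one SCC of size 9.
The largest has 9 vertices.

9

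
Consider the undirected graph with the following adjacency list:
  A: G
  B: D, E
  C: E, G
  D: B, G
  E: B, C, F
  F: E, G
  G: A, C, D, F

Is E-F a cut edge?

No

After removing E-F, the path E-C-G-F still connects them, so the edge is not a bridge.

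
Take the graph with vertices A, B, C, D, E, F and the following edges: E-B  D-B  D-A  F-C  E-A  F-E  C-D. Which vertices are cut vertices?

Removing C, for instance, still leaves 1 component. No single vertex removal increases the component count — the graph has no articulation points.

none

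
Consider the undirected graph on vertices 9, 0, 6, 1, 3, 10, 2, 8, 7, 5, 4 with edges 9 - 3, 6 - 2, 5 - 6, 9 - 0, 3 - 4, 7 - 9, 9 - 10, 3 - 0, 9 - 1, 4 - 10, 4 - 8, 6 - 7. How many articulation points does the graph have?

4

Removing 4 increases the component count from 1 to 2, so 4 is a cut vertex.
Removing 6 increases the component count from 1 to 3, so 6 is a cut vertex.
Removing 7 increases the component count from 1 to 2, so 7 is a cut vertex.
Likewise 9 is a cut vertex.
By contrast removing 0 leaves 1 component; it is not a cut vertex. No other vertex is a cut vertex either.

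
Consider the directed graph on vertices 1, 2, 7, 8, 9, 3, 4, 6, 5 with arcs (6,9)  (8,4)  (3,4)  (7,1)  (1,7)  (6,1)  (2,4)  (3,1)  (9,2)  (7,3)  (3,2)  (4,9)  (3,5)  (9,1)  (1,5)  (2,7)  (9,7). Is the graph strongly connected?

No

There is no directed path from 8 to 6, so the graph is not strongly connected.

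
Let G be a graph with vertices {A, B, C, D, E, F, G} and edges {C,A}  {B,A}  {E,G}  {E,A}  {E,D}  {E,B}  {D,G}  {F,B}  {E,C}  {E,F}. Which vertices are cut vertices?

Removing E increases the component count from 1 to 2, so E is a cut vertex.
By contrast removing G leaves 1 component; it is not a cut vertex. No other vertex is a cut vertex either.

E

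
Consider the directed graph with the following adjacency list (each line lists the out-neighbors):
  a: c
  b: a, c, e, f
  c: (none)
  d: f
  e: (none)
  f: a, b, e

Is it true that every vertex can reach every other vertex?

There is no directed path from e to f, so the graph is not strongly connected.

No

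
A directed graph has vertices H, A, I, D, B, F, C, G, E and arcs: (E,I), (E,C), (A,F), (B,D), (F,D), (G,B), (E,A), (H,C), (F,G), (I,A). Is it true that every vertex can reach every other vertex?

No

There is no directed path from F to E, so the graph is not strongly connected.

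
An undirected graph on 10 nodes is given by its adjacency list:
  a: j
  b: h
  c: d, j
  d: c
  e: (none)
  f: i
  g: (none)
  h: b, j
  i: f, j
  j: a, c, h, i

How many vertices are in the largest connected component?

8

e is isolated — a component by itself.
g is isolated — a component by itself.
Starting from a we can reach a, b, c, d, f, h, i, j. That is one component of size 8.
The largest has 8 vertices.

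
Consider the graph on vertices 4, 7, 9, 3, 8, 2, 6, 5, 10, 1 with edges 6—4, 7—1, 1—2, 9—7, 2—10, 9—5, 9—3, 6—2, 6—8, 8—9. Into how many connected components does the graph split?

1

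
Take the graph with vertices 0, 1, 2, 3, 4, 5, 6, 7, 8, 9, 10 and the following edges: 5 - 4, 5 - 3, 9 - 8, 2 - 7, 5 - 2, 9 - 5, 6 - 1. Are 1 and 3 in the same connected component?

No

The component containing 1 is {1, 6}, and 3 is not in it.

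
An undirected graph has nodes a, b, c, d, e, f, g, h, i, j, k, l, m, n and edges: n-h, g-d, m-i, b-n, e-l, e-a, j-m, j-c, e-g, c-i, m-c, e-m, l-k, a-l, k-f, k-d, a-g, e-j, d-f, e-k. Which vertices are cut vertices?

e, n

Removing e increases the component count from 2 to 3, so e is a cut vertex.
Removing n increases the component count from 2 to 3, so n is a cut vertex.
By contrast removing c leaves 2 components; it is not a cut vertex. No other vertex is a cut vertex either.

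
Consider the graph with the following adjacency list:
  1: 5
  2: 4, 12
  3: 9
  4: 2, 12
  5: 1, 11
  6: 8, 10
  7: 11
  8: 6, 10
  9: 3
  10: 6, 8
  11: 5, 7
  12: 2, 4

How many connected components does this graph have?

4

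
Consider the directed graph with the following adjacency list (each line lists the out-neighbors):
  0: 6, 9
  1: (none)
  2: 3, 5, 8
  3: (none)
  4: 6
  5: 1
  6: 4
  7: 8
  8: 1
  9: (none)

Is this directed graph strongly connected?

No

There is no directed path from 7 to 6, so the graph is not strongly connected.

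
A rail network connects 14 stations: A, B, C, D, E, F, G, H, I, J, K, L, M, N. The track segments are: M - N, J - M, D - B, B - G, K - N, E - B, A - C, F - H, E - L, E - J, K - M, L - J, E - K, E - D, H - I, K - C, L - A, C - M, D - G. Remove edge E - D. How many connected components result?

2

E and D are still connected via E-B-D, so the component count stays at 2.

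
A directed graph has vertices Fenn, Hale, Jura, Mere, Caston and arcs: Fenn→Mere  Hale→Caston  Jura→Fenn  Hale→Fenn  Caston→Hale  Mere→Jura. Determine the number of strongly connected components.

{Fenn, Jura, Mere} are all mutually reachable — one SCC of size 3.
{Hale, Caston} are all mutually reachable — one SCC of size 2.
That gives 2 strongly connected components.

2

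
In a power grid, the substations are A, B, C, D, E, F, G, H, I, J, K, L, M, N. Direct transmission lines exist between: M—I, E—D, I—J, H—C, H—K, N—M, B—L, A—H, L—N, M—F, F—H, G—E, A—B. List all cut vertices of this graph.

E, H, I, M

Removing E increases the component count from 2 to 3, so E is a cut vertex.
Removing H increases the component count from 2 to 4, so H is a cut vertex.
Removing I increases the component count from 2 to 3, so I is a cut vertex.
Likewise M is a cut vertex.
By contrast removing K leaves 2 components; it is not a cut vertex. No other vertex is a cut vertex either.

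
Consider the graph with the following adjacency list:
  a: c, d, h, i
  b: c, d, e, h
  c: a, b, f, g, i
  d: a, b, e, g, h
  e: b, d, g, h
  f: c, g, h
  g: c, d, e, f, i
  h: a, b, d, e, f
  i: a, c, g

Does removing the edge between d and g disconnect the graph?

After removing d-g, the path d-e-g still connects them, so the edge is not a bridge.

No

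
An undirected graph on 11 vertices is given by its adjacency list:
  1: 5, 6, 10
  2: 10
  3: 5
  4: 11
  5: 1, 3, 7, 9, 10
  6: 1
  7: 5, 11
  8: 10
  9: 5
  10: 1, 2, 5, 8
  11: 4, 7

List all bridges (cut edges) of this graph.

1-6, 10-2, 10-8, 11-4, 11-7, 3-5, 5-7, 5-9

The edges on the cycle 5-1-10-5 are not bridges since each lies on that cycle.
But removing 5-9 disconnects 5 from 9; removing 5-3 disconnects 5 from 3; removing 7-11 disconnects 7 from 11; removing 5-7 disconnects 5 from 7 — these are bridges.
In total 8 edges are bridges.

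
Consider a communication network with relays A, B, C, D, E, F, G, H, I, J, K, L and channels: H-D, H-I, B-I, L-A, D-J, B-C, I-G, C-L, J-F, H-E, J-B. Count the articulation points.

6

Removing B increases the component count from 2 to 3, so B is a cut vertex.
Removing C increases the component count from 2 to 3, so C is a cut vertex.
Removing H increases the component count from 2 to 3, so H is a cut vertex.
Likewise I, J, L are cut vertices.
By contrast removing D leaves 2 components; it is not a cut vertex. No other vertex is a cut vertex either.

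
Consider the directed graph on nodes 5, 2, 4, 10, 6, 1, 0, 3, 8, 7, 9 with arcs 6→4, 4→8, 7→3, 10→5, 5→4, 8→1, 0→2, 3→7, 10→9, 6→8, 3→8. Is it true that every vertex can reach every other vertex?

No

There is no directed path from 2 to 10, so the graph is not strongly connected.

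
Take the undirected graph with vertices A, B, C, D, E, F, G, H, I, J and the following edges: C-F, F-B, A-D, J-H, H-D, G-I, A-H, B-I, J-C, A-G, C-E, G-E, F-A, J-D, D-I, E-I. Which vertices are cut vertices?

none

Removing G, for instance, still leaves 1 component. No single vertex removal increases the component count — the graph has no articulation points.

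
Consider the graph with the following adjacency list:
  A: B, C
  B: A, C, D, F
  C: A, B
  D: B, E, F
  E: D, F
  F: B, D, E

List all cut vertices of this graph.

Removing B increases the component count from 1 to 2, so B is a cut vertex.
By contrast removing D leaves 1 component; it is not a cut vertex. No other vertex is a cut vertex either.

B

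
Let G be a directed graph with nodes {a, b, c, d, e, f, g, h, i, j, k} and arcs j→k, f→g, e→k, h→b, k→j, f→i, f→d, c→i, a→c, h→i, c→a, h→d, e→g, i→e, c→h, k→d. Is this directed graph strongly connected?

There is no directed path from c to f, so the graph is not strongly connected.

No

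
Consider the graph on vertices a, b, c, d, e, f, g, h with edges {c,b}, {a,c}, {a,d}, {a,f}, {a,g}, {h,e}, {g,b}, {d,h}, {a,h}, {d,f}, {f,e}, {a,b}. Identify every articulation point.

a

Removing a increases the component count from 1 to 2, so a is a cut vertex.
By contrast removing g leaves 1 component; it is not a cut vertex. No other vertex is a cut vertex either.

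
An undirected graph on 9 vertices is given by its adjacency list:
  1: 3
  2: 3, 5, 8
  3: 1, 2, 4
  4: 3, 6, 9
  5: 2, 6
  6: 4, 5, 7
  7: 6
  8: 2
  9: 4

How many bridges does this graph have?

4

The edges on the cycle 5-6-4-3-2-5 are not bridges since each lies on that cycle.
But removing 6-7 disconnects 6 from 7; removing 9-4 disconnects 9 from 4; removing 2-8 disconnects 2 from 8; removing 3-1 disconnects 3 from 1 — these are bridges.
That makes 4 bridges.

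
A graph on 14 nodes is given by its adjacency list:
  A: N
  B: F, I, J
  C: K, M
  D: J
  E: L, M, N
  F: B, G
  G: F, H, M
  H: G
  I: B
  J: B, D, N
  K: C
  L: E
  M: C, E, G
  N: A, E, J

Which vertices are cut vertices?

Removing B increases the component count from 1 to 2, so B is a cut vertex.
Removing C increases the component count from 1 to 2, so C is a cut vertex.
Removing E increases the component count from 1 to 2, so E is a cut vertex.
Likewise G, J, M, N are cut vertices.
By contrast removing D leaves 1 component; it is not a cut vertex. No other vertex is a cut vertex either.

B, C, E, G, J, M, N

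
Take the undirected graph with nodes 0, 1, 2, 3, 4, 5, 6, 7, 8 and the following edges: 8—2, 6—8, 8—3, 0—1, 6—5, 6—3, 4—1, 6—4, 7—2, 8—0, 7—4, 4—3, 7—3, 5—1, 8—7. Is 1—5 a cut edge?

After removing 1—5, the path 1-4-6-5 still connects them, so the edge is not a bridge.

No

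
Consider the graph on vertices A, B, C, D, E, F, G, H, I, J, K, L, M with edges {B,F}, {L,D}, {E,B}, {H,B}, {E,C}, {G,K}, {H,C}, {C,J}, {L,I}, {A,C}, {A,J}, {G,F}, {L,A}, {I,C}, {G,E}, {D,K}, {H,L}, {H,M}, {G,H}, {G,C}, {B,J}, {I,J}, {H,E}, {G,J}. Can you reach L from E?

Yes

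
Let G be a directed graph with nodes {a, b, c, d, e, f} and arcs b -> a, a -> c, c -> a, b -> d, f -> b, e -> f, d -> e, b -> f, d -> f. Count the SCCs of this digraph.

{b, d, e, f} are all mutually reachable — one SCC of size 4.
{a, c} are all mutually reachable — one SCC of size 2.
That gives 2 strongly connected components.

2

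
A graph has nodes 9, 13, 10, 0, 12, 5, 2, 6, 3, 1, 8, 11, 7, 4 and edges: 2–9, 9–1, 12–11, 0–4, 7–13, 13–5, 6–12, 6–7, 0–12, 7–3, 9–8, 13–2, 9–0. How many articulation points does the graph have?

5

Removing 0 increases the component count from 2 to 3, so 0 is a cut vertex.
Removing 7 increases the component count from 2 to 3, so 7 is a cut vertex.
Removing 9 increases the component count from 2 to 4, so 9 is a cut vertex.
Likewise 12, 13 are cut vertices.
By contrast removing 2 leaves 2 components; it is not a cut vertex. No other vertex is a cut vertex either.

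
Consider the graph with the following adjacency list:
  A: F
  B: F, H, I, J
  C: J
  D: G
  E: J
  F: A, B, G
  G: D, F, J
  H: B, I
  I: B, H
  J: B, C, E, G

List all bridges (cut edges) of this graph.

The edges on the cycle J-G-F-B-J are not bridges since each lies on that cycle.
But removing C-J disconnects C from J; removing A-F disconnects A from F; removing E-J disconnects E from J; removing D-G disconnects D from G — these are bridges.

A-F, C-J, D-G, E-J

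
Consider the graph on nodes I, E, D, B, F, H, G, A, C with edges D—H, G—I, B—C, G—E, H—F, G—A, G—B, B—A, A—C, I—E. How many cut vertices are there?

Removing G increases the component count from 2 to 3, so G is a cut vertex.
Removing H increases the component count from 2 to 3, so H is a cut vertex.
By contrast removing E leaves 2 components; it is not a cut vertex. No other vertex is a cut vertex either.

2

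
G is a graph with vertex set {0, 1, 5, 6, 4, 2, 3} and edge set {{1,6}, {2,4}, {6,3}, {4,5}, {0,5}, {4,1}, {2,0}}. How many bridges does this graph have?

The edges on the cycle 2-0-5-4-2 are not bridges since each lies on that cycle.
But removing 1 - 6 disconnects 1 from 6; removing 6 - 3 disconnects 6 from 3; removing 1 - 4 disconnects 1 from 4 — these are bridges.
That makes 3 bridges.

3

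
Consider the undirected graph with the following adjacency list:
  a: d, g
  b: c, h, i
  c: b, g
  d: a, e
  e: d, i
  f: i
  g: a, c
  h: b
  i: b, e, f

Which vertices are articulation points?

Removing b increases the component count from 1 to 2, so b is a cut vertex.
Removing i increases the component count from 1 to 2, so i is a cut vertex.
By contrast removing a leaves 1 component; it is not a cut vertex. No other vertex is a cut vertex either.

b, i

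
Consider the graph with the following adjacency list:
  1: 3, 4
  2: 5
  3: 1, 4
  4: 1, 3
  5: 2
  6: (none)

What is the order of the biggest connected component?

3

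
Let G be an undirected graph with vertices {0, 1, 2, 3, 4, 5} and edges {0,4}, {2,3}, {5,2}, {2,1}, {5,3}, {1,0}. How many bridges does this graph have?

3

The edges on the cycle 5-2-3-5 are not bridges since each lies on that cycle.
But removing 1-0 disconnects 1 from 0; removing 2-1 disconnects 2 from 1; removing 0-4 disconnects 0 from 4 — these are bridges.
That makes 3 bridges.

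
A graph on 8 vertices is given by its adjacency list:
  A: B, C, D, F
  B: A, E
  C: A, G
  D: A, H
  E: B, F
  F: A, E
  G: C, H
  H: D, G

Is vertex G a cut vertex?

No

Deleting G leaves 1 component (was 1) (its neighbors C, H remain connected to each other), so G is not a cut vertex.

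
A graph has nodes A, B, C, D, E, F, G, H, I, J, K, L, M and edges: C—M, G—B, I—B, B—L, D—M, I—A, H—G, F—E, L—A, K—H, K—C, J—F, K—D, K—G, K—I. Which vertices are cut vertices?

F, K

Removing F increases the component count from 2 to 3, so F is a cut vertex.
Removing K increases the component count from 2 to 3, so K is a cut vertex.
By contrast removing G leaves 2 components; it is not a cut vertex. No other vertex is a cut vertex either.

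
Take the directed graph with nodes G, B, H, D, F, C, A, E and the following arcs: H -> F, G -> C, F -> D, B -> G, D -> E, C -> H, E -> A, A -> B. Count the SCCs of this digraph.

1

{A, B, C, D, E, F, G, H} are all mutually reachable — one SCC of size 8.
That gives 1 strongly connected component.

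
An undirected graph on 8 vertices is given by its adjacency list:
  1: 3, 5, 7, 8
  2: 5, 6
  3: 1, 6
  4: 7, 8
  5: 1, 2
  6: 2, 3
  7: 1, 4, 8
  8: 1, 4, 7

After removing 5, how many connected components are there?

1

With 5 gone, the remaining components are: {1, 2, 3, 4, 6, 7, 8}.
That is 1 component.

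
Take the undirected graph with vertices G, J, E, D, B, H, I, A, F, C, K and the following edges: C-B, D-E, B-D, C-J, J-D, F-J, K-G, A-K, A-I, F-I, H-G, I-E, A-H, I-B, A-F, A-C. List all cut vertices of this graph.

Removing A increases the component count from 1 to 2, so A is a cut vertex.
By contrast removing F leaves 1 component; it is not a cut vertex. No other vertex is a cut vertex either.

A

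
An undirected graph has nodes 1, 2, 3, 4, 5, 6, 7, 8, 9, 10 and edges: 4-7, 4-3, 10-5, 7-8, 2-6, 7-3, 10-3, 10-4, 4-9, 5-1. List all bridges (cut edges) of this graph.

The edges on the cycle 4-7-3-4 are not bridges since each lies on that cycle.
But removing 2-6 disconnects 2 from 6; removing 7-8 disconnects 7 from 8; removing 1-5 disconnects 1 from 5; removing 4-9 disconnects 4 from 9 — these are bridges.
In total 5 edges are bridges.

1-5, 10-5, 2-6, 4-9, 7-8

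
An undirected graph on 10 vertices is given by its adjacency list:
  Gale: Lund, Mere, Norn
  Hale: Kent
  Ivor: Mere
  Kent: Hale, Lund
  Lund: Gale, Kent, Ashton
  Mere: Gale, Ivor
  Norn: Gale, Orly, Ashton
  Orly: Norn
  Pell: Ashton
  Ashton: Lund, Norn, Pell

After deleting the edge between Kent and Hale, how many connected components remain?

2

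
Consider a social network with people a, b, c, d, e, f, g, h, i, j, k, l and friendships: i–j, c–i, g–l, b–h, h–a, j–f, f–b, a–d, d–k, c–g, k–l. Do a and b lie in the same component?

Yes

From a we can reach a, b, c, d, f, g, h, i, j, k, l, which includes b.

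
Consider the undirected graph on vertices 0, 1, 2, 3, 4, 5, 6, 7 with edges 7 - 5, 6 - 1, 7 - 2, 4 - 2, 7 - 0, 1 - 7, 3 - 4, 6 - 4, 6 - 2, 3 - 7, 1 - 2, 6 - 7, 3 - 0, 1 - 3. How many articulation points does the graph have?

1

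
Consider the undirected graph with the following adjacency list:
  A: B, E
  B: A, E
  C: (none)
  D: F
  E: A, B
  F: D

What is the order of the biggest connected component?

3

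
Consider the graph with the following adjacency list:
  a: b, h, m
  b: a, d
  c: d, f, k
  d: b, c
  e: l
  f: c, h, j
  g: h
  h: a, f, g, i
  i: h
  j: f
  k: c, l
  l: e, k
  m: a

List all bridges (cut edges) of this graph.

a-m, c-k, e-l, f-j, g-h, h-i, k-l

The edges on the cycle f-c-d-b-a-h-f are not bridges since each lies on that cycle.
But removing g-h disconnects g from h; removing f-j disconnects f from j; removing k-l disconnects k from l; removing h-i disconnects h from i — these are bridges.
In total 7 edges are bridges.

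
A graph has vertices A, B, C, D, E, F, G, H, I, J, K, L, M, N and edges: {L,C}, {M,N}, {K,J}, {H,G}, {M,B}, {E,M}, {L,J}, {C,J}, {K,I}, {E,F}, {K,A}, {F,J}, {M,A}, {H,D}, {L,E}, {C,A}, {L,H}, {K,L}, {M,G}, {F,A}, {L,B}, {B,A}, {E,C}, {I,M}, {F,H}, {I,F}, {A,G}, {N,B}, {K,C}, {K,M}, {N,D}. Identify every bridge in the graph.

The edges on the cycle K-L-E-C-J-K are not bridges since each lies on that cycle.
Every edge lies on some cycle, so there are no bridges.

none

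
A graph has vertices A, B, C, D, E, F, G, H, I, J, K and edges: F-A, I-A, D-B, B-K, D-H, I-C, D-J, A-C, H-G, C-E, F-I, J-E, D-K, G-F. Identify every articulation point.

Removing D increases the component count from 1 to 2, so D is a cut vertex.
By contrast removing C leaves 1 component; it is not a cut vertex. No other vertex is a cut vertex either.

D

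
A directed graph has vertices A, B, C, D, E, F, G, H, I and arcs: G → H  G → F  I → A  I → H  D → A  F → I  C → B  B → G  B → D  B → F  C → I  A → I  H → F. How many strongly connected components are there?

6

{A, F, H, I} are all mutually reachable — one SCC of size 4.
{E} is an SCC by itself.
{G} is an SCC by itself.
{B} is an SCC by itself.
{D} is an SCC by itself.
(and 1 more singleton SCC)
That gives 6 strongly connected components.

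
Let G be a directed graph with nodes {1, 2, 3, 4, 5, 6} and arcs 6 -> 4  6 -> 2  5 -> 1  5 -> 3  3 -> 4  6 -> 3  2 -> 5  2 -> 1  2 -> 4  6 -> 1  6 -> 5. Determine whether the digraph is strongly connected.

No

There is no directed path from 2 to 6, so the graph is not strongly connected.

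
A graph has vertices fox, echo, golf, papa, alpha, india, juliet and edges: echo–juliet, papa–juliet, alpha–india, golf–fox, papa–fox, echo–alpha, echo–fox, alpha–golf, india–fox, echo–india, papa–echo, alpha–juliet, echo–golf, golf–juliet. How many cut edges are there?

0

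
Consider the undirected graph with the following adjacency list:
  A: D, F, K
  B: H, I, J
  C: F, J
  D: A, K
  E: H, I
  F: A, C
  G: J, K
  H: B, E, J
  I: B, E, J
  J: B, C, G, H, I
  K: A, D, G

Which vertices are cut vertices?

J

Removing J increases the component count from 1 to 2, so J is a cut vertex.
By contrast removing F leaves 1 component; it is not a cut vertex. No other vertex is a cut vertex either.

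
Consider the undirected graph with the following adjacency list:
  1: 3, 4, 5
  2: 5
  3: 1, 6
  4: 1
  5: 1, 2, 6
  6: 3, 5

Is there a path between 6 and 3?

Yes

From 6 we can reach 1, 2, 3, 4, 5, 6, which includes 3.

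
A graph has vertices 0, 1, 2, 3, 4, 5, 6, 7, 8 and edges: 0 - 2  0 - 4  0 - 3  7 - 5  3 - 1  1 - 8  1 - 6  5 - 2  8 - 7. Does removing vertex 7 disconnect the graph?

Deleting 7 leaves 1 component (was 1) (its neighbors 5, 8 remain connected to each other), so 7 is not a cut vertex.

No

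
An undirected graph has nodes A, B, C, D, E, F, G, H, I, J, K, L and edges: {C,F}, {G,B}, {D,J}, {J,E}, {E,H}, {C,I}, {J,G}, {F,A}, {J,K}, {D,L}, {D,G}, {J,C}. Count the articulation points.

Removing C increases the component count from 1 to 3, so C is a cut vertex.
Removing D increases the component count from 1 to 2, so D is a cut vertex.
Removing E increases the component count from 1 to 2, so E is a cut vertex.
Likewise F, G, J are cut vertices.
By contrast removing B leaves 1 component; it is not a cut vertex. No other vertex is a cut vertex either.

6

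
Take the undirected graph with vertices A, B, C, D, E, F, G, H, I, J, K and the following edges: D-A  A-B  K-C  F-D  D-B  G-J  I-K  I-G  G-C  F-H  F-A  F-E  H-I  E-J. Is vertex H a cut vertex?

No

Deleting H leaves 1 component (was 1) (its neighbors F, I remain connected to each other), so H is not a cut vertex.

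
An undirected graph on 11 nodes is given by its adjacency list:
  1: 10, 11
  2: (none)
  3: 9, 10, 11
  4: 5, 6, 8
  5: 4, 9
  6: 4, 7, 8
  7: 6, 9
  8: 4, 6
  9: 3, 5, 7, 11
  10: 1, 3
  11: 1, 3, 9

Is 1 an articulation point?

Deleting 1 leaves 2 components (was 2), so 1 is not a cut vertex.

No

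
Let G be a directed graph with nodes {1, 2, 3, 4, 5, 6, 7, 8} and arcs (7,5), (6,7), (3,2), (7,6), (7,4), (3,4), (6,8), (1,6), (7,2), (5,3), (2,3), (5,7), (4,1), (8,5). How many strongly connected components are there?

1

{1, 2, 3, 4, 5, 6, 7, 8} are all mutually reachable — one SCC of size 8.
That gives 1 strongly connected component.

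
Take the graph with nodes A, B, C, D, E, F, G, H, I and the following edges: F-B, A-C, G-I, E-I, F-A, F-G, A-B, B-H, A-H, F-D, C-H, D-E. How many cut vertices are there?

Removing F increases the component count from 1 to 2, so F is a cut vertex.
By contrast removing I leaves 1 component; it is not a cut vertex. No other vertex is a cut vertex either.

1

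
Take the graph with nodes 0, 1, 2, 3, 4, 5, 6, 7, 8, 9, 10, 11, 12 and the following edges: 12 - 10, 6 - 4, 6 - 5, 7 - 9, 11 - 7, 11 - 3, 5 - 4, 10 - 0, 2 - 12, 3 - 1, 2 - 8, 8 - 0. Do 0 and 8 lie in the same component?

Yes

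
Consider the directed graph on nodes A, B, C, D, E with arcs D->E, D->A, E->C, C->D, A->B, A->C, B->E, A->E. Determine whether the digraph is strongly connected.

From C we can reach every vertex (A, B, C, D, E), and every vertex can reach C (A, B, C, D, E). So the whole graph is one strongly connected component.

Yes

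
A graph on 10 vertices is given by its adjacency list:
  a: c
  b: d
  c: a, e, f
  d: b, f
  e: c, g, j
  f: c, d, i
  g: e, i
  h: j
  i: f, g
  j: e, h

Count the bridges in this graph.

5

The edges on the cycle c-e-g-i-f-c are not bridges since each lies on that cycle.
But removing j-h disconnects j from h; removing c-a disconnects c from a; removing d-f disconnects d from f; removing e-j disconnects e from j — these are bridges.
In total 5 edges are bridges.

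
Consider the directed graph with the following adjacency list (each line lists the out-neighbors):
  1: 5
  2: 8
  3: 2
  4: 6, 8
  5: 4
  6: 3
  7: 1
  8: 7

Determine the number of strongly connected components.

{1, 2, 3, 4, 5, 6, 7, 8} are all mutually reachable — one SCC of size 8.
That gives 1 strongly connected component.

1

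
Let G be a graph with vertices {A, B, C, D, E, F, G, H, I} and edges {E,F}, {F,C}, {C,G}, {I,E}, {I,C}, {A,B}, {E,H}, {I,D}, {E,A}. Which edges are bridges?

The edges on the cycle I-E-F-C-I are not bridges since each lies on that cycle.
But removing C-G disconnects C from G; removing E-H disconnects E from H; removing I-D disconnects I from D; removing B-A disconnects B from A — these are bridges.
In total 5 edges are bridges.

A-B, A-E, C-G, D-I, E-H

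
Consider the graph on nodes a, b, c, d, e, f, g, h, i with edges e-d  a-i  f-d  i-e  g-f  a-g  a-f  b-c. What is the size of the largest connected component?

6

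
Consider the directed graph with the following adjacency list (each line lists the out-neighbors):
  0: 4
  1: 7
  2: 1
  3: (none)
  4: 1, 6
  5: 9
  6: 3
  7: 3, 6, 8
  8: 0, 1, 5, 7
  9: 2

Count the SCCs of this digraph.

3

{0, 1, 2, 4, 5, 7, 8, 9} are all mutually reachable — one SCC of size 8.
{6} is an SCC by itself.
{3} is an SCC by itself.
That gives 3 strongly connected components.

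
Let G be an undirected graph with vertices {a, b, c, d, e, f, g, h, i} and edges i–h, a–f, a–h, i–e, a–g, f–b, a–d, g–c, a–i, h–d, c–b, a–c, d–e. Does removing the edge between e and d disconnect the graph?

After removing e–d, the path e-i-a-d still connects them, so the edge is not a bridge.

No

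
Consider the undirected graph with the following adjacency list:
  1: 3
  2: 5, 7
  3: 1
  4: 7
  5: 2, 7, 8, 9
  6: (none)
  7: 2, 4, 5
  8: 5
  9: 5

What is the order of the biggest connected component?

6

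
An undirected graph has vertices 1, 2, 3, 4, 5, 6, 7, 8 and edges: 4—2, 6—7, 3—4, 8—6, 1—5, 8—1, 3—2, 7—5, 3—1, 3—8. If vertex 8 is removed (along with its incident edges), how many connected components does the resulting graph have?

With 8 gone, the remaining components are: {1, 2, 3, 4, 5, 6, 7}.
That is 1 component.

1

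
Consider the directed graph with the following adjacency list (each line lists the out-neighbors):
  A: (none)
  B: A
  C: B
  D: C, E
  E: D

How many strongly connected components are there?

4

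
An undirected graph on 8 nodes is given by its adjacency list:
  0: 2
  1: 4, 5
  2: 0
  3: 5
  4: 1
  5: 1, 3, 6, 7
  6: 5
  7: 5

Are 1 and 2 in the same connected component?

No

The component containing 1 is {1, 3, 4, 5, 6, 7}, and 2 is not in it.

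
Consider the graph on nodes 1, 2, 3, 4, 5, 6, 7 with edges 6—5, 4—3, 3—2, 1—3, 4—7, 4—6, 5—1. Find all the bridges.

2-3, 4-7

The edges on the cycle 4-6-5-1-3-4 are not bridges since each lies on that cycle.
But removing 3—2 disconnects 3 from 2; removing 4—7 disconnects 4 from 7 — these are bridges.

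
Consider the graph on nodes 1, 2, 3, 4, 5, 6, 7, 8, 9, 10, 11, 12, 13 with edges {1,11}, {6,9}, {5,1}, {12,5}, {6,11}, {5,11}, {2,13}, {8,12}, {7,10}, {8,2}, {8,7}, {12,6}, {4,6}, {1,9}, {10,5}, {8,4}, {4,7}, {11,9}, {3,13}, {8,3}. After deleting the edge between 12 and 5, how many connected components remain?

1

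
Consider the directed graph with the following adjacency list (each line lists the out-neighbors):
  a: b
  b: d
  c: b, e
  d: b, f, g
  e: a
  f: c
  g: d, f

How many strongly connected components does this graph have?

{a, b, c, d, e, f, g} are all mutually reachable — one SCC of size 7.
That gives 1 strongly connected component.

1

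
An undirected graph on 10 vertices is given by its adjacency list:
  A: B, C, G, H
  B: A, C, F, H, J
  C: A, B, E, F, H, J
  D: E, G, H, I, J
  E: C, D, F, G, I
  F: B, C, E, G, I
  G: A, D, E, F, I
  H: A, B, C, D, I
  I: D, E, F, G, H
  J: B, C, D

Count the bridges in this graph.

0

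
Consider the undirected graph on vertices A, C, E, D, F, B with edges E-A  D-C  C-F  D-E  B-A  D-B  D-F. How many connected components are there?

Starting from A we can reach A, B, C, D, E, F. That is one component of size 6.
Total: 1 component.

1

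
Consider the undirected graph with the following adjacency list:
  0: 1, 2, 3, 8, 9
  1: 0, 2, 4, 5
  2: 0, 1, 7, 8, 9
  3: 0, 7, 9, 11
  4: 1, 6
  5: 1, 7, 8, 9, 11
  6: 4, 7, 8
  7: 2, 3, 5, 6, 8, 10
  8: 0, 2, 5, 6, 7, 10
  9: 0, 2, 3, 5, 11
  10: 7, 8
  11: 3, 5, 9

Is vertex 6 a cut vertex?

Deleting 6 leaves 1 component (was 1) (its neighbors 4, 7, 8 remain connected to each other), so 6 is not a cut vertex.

No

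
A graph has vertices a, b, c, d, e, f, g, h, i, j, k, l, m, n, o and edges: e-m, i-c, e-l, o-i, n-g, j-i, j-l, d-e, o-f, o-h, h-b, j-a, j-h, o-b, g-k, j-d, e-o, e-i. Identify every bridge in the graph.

a-j, c-i, e-m, f-o, g-k, g-n

The edges on the cycle j-d-e-o-h-j are not bridges since each lies on that cycle.
But removing m-e disconnects m from e; removing g-k disconnects g from k; removing o-f disconnects o from f; removing j-a disconnects j from a — these are bridges.
In total 6 edges are bridges.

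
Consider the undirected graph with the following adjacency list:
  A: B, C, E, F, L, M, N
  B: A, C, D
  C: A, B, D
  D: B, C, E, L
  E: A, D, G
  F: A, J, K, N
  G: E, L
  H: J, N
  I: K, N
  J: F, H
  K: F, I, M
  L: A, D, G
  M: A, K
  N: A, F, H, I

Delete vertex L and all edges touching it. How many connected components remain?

1

With L gone, the remaining components are: {A, B, C, D, E, F, G, H, I, J, K, M, N}.
That is 1 component.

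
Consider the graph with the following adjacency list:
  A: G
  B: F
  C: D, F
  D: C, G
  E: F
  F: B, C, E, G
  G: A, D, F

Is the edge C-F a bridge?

No

After removing C-F, the path C-D-G-F still connects them, so the edge is not a bridge.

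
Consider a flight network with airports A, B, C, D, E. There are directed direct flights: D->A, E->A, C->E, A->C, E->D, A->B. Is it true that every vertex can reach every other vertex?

There is no directed path from B to D, so the graph is not strongly connected.

No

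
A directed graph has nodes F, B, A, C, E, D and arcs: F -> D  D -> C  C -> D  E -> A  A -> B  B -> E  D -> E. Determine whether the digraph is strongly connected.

There is no directed path from D to F, so the graph is not strongly connected.

No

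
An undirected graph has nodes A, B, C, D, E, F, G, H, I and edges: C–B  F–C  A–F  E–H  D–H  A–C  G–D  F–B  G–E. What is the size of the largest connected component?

I is isolated — a component by itself.
Starting from D we can reach D, E, G, H. That is one component of size 4.
Starting from A we can reach A, B, C, F. That is one component of size 4.
The largest has 4 vertices.

4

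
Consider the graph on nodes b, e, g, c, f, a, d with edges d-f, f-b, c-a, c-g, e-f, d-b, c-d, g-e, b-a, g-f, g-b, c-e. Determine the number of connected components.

Starting from a we can reach a, b, c, d, e, f, g. That is one component of size 7.
Total: 1 component.

1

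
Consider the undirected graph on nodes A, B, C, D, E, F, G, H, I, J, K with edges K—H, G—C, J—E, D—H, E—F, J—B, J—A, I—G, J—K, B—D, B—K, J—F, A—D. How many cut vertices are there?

2

Removing G increases the component count from 2 to 3, so G is a cut vertex.
Removing J increases the component count from 2 to 3, so J is a cut vertex.
By contrast removing I leaves 2 components; it is not a cut vertex. No other vertex is a cut vertex either.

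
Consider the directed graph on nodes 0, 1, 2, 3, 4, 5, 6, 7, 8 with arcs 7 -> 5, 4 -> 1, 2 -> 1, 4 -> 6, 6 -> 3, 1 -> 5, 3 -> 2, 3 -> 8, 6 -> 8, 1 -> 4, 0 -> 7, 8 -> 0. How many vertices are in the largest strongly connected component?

5

{1, 2, 3, 4, 6} are all mutually reachable — one SCC of size 5.
{7} is an SCC by itself.
{5} is an SCC by itself.
{0} is an SCC by itself.
{8} is an SCC by itself.
The largest has 5 vertices.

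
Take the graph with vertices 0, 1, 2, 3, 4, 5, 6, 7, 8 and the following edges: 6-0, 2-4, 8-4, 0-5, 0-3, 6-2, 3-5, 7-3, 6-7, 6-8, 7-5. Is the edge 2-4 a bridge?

After removing 2-4, the path 2-6-8-4 still connects them, so the edge is not a bridge.

No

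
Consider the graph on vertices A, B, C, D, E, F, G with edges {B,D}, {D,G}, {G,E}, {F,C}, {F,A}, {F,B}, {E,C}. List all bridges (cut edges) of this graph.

A-F

The edges on the cycle F-B-D-G-E-C-F are not bridges since each lies on that cycle.
But removing F—A disconnects F from A — this is a bridge.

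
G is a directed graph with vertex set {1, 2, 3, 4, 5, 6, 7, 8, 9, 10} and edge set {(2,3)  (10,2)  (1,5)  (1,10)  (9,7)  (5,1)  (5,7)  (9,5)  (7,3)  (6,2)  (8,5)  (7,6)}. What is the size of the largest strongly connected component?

2

{1, 5} are all mutually reachable — one SCC of size 2.
{10} is an SCC by itself.
{3} is an SCC by itself.
{7} is an SCC by itself.
{6} is an SCC by itself.
(and 4 more singleton SCCs)
The largest has 2 vertices.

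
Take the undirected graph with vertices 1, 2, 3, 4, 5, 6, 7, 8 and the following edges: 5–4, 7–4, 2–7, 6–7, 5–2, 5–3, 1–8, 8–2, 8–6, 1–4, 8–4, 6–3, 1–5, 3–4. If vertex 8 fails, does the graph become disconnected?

No

Deleting 8 leaves 1 component (was 1) (its neighbors 1, 2, 4, 6 remain connected to each other), so 8 is not a cut vertex.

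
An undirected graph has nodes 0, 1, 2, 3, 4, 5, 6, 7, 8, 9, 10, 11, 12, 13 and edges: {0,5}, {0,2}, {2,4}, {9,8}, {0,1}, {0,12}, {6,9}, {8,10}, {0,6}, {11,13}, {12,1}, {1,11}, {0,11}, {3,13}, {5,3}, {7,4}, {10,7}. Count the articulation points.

1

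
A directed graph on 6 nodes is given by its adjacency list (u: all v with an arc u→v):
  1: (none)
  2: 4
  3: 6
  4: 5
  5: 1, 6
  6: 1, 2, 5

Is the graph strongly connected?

There is no directed path from 5 to 3, so the graph is not strongly connected.

No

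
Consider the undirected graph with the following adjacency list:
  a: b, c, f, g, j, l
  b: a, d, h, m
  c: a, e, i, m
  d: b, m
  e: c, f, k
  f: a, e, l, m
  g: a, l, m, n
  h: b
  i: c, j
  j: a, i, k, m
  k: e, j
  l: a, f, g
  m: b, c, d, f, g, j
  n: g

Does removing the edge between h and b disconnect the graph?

Yes

Removing h-b leaves no path between h and b: the component count goes from 1 to 2. So it is a bridge.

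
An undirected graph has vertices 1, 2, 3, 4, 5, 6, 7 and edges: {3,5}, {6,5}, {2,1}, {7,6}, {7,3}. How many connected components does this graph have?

3

4 is isolated — a component by itself.
Starting from 1 we can reach 1, 2. That is one component of size 2.
Starting from 3 we can reach 3, 5, 6, 7. That is one component of size 4.
Total: 3 components.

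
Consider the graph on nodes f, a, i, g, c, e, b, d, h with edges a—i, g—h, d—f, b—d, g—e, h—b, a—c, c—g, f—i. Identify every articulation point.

g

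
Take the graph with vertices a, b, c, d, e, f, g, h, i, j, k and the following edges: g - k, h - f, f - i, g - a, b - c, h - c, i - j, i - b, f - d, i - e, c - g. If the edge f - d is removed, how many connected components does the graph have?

2

Before removal there is 1 component.
f - d is a bridge — removing it separates f's side from d's side.
After removal: 2 components.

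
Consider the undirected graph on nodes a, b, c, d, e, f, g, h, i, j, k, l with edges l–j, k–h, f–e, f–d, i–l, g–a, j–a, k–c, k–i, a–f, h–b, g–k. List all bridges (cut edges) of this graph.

a-f, b-h, c-k, d-f, e-f, h-k

The edges on the cycle g-k-i-l-j-a-g are not bridges since each lies on that cycle.
But removing f–d disconnects f from d; removing k–h disconnects k from h; removing b–h disconnects b from h; removing f–e disconnects f from e — these are bridges.
In total 6 edges are bridges.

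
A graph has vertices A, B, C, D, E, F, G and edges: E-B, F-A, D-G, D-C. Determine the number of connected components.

3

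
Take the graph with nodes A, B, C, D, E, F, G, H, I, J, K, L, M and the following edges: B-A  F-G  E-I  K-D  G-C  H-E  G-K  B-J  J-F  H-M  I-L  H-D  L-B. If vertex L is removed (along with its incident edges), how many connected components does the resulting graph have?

With L gone, the remaining components are: {A, B, C, D, E, F, G, H, I, J, K, M}.
That is 1 component.

1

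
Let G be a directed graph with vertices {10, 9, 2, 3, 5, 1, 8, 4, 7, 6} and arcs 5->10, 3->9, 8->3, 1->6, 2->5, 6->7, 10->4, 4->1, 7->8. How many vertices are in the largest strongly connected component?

1

{5} is an SCC by itself.
{3} is an SCC by itself.
{1} is an SCC by itself.
{10} is an SCC by itself.
{8} is an SCC by itself.
(and 5 more singleton SCCs)
The largest has 1 vertex.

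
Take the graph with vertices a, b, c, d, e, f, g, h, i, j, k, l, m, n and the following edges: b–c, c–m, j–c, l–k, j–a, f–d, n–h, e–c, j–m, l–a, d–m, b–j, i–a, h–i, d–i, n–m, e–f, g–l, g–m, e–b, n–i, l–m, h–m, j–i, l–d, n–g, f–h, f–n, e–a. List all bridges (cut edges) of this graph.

The edges on the cycle f-n-g-l-m-d-f are not bridges since each lies on that cycle.
But removing l–k disconnects l from k — this is a bridge.

k-l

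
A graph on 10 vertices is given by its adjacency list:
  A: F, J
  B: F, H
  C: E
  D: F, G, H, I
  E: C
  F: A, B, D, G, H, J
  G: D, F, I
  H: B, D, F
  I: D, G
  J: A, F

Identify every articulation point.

Removing F increases the component count from 2 to 3, so F is a cut vertex.
By contrast removing G leaves 2 components; it is not a cut vertex. No other vertex is a cut vertex either.

F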